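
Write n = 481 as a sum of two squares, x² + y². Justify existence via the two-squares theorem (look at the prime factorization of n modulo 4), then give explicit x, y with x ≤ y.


Step 1: Factor n = 481 = 13 · 37.
Step 2: Check the mod-4 condition on each prime factor: 13 ≡ 1 (mod 4), exponent 1; 37 ≡ 1 (mod 4), exponent 1.
All primes ≡ 3 (mod 4) appear to even exponent (or don't appear), so by the two-squares theorem n IS expressible as a sum of two squares.
Step 3: Build a representation. Here n = 13 · 37 is a product of primes ≡ 1 (mod 4). Each prime p ≡ 1 (mod 4) is itself a sum of two squares; find a² by testing p − a² for a perfect square:
  13: 13 − 1² = 12, 13 − 2² = 9 = 3² ⇒ 13 = 2² + 3².
  37: 37 − 1² = 36 = 6² ⇒ 37 = 1² + 6².
  Combine using the Brahmagupta–Fibonacci identity (a² + b²)(c² + d²) = (ac − bd)² + (ad + bc)² = (ac + bd)² + (ad − bc)²:
  13 · 37 = 481: from (2² + 3²)(1² + 6²), take (2·1 − 3·6, 2·6 + 3·1) = (2 − 18, 12 + 3) = (-16, 15); dropping signs (only squares matter) gives (16, 15); check 16² + 15² = 256 + 225 = 481 ✓.
Step 4: Order so x ≤ y and verify: 15² + 16² = 225 + 256 = 481 = n. ✓

n = 481 = 15² + 16² (one valid representation with x ≤ y).


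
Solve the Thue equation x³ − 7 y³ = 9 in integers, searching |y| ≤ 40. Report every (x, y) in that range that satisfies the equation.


The equation is x³ - 7y³ = 9. For fixed y, x³ = 7·y³ + 9, so a solution requires the RHS to be a perfect cube.
Strategy: iterate y from -40 to 40, compute RHS = 7·y³ + 9, and check whether it is a (positive or negative) perfect cube.
Check small values of y:
  y = 0: RHS = 9 is not a perfect cube.
  y = 1: RHS = 16 is not a perfect cube.
  y = -1: RHS = 2 is not a perfect cube.
  y = 2: RHS = 65 is not a perfect cube.
  y = -2: RHS = -47 is not a perfect cube.
  y = 3: RHS = 198 is not a perfect cube.
  y = -3: RHS = -180 is not a perfect cube.
Continuing the search up to |y| = 40 finds no solutions either.
No (x, y) in the scanned range satisfies the equation.

No integer solutions with |y| ≤ 40.


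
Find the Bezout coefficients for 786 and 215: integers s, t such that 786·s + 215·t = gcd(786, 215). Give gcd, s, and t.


Euclidean algorithm on (786, 215) — divide until remainder is 0:
  786 = 3 · 215 + 141
  215 = 1 · 141 + 74
  141 = 1 · 74 + 67
  74 = 1 · 67 + 7
  67 = 9 · 7 + 4
  7 = 1 · 4 + 3
  4 = 1 · 3 + 1
  3 = 3 · 1 + 0
gcd(786, 215) = 1.
Track Bezout coefficients alongside the remainders: start with r₀ = 786 = a·1 + b·0 (s = 1, t = 0) and r₁ = 215 = a·0 + b·1 (s = 0, t = 1); each new remainder r_{k+1} = r_{k-1} − q_k·r_k inherits s_{k+1} = s_{k-1} − q_k·s_k, t_{k+1} = t_{k-1} − q_k·t_k, so r_k = a·s_k + b·t_k at every step:
  q = 3: r = 141, s = 1 − 3·0 = 1, t = 0 − 3·1 = -3  (check: 786·1 + 215·(-3) = 141)
  q = 1: r = 74, s = 0 − 1·1 = -1, t = 1 − 1·(-3) = 4  (check: 786·(-1) + 215·4 = 74)
  q = 1: r = 67, s = 1 − 1·(-1) = 2, t = -3 − 1·4 = -7  (check: 786·2 + 215·(-7) = 67)
  q = 1: r = 7, s = -1 − 1·2 = -3, t = 4 − 1·(-7) = 11  (check: 786·(-3) + 215·11 = 7)
  q = 9: r = 4, s = 2 − 9·(-3) = 29, t = -7 − 9·11 = -106  (check: 786·29 + 215·(-106) = 4)
  q = 1: r = 3, s = -3 − 1·29 = -32, t = 11 − 1·(-106) = 117  (check: 786·(-32) + 215·117 = 3)
  q = 1: r = 1, s = 29 − 1·(-32) = 61, t = -106 − 1·117 = -223  (check: 786·61 + 215·(-223) = 1)
The row with r = 1 (the gcd) gives the Bezout coefficients s = 61, t = -223.
Result: 786 · (61) + 215 · (-223) = 1.

gcd(786, 215) = 1; s = 61, t = -223 (check: 786·61 + 215·(-223) = 1).


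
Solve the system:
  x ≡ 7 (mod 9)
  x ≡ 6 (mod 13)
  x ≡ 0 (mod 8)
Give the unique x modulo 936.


Moduli 9, 13, 8 are pairwise coprime; by CRT there is a unique solution modulo M = 9 · 13 · 8 = 936.
Solve pairwise, accumulating the modulus:
  Start with x ≡ 7 (mod 9).
  Combine with x ≡ 6 (mod 13): since gcd(9, 13) = 1, we get a unique residue mod 117.
    Write x = 7 + 9·t and substitute into x ≡ 6 (mod 13): 9·t ≡ 6 − 7 = -1 (mod 13).
    Reduce coefficients mod 13: 9·t ≡ 12 (mod 13).
    The inverse of 9 mod 13 is 3 (since 9·3 = 27 = 2·13 + 1), so t ≡ 3·12 = 36 ≡ 10 (mod 13).
    Then x = 7 + 9·10 = 97, valid modulo lcm(9, 13) = 117: x ≡ 97 (mod 117).
  Combine with x ≡ 0 (mod 8): since gcd(117, 8) = 1, we get a unique residue mod 936.
    Write x = 97 + 117·t and substitute into x ≡ 0 (mod 8): 117·t ≡ 0 − 97 = -97 (mod 8).
    Reduce coefficients mod 8: 5·t ≡ 7 (mod 8).
    The inverse of 5 mod 8 is 5 (since 5·5 = 25 = 3·8 + 1), so t ≡ 5·7 = 35 ≡ 3 (mod 8).
    Then x = 97 + 117·3 = 448, valid modulo lcm(117, 8) = 936: x ≡ 448 (mod 936).
Verify: 448 mod 9 = 7 ✓, 448 mod 13 = 6 ✓, 448 mod 8 = 0 ✓.

x ≡ 448 (mod 936).


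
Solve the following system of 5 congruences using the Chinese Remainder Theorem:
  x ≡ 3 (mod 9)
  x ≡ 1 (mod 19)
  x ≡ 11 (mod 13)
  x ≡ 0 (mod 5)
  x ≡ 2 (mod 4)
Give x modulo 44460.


Product of moduli M = 9 · 19 · 13 · 5 · 4 = 44460.
Merge one congruence at a time:
  Start: x ≡ 3 (mod 9).
  Combine with x ≡ 1 (mod 19); new modulus lcm = 171.
    Write x = 3 + 9·t and substitute into x ≡ 1 (mod 19): 9·t ≡ 1 − 3 = -2 (mod 19).
    Reduce coefficients mod 19: 9·t ≡ 17 (mod 19).
    The inverse of 9 mod 19 is 17 (since 9·17 = 153 = 8·19 + 1), so t ≡ 17·17 = 289 ≡ 4 (mod 19).
    Then x = 3 + 9·4 = 39, valid modulo lcm(9, 19) = 171: x ≡ 39 (mod 171).
  Combine with x ≡ 11 (mod 13); new modulus lcm = 2223.
    Write x = 39 + 171·t and substitute into x ≡ 11 (mod 13): 171·t ≡ 11 − 39 = -28 (mod 13).
    Reduce coefficients mod 13: 2·t ≡ 11 (mod 13).
    The inverse of 2 mod 13 is 7 (since 2·7 = 14 = 1·13 + 1), so t ≡ 7·11 = 77 ≡ 12 (mod 13).
    Then x = 39 + 171·12 = 2091, valid modulo lcm(171, 13) = 2223: x ≡ 2091 (mod 2223).
  Combine with x ≡ 0 (mod 5); new modulus lcm = 11115.
    Write x = 2091 + 2223·t and substitute into x ≡ 0 (mod 5): 2223·t ≡ 0 − 2091 = -2091 (mod 5).
    Reduce coefficients mod 5: 3·t ≡ 4 (mod 5).
    The inverse of 3 mod 5 is 2 (since 3·2 = 6 = 1·5 + 1), so t ≡ 2·4 = 8 ≡ 3 (mod 5).
    Then x = 2091 + 2223·3 = 8760, valid modulo lcm(2223, 5) = 11115: x ≡ 8760 (mod 11115).
  Combine with x ≡ 2 (mod 4); new modulus lcm = 44460.
    Write x = 8760 + 11115·t and substitute into x ≡ 2 (mod 4): 11115·t ≡ 2 − 8760 = -8758 (mod 4).
    Reduce coefficients mod 4: 3·t ≡ 2 (mod 4).
    The inverse of 3 mod 4 is 3 (since 3·3 = 9 = 2·4 + 1), so t ≡ 3·2 = 6 ≡ 2 (mod 4).
    Then x = 8760 + 11115·2 = 30990, valid modulo lcm(11115, 4) = 44460: x ≡ 30990 (mod 44460).
Verify against each original: 30990 mod 9 = 3, 30990 mod 19 = 1, 30990 mod 13 = 11, 30990 mod 5 = 0, 30990 mod 4 = 2.

x ≡ 30990 (mod 44460).


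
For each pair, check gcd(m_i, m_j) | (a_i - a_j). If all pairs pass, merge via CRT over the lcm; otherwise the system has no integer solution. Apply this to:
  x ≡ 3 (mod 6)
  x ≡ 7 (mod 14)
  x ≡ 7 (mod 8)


Moduli 6, 14, 8 are not pairwise coprime, so CRT works modulo lcm(m_i) when all pairwise compatibility conditions hold.
Pairwise compatibility: gcd(m_i, m_j) must divide a_i - a_j for every pair.
Merge one congruence at a time:
  Start: x ≡ 3 (mod 6).
  Combine with x ≡ 7 (mod 14): gcd(6, 14) = 2; 7 - 3 = 4, which IS divisible by 2, so compatible.
    Write x = 3 + 6·t and substitute into x ≡ 7 (mod 14): 6·t ≡ 7 − 3 = 4 (mod 14).
    Divide the congruence (and modulus) by g = 2: 3·t ≡ 2 (mod 7).
    The inverse of 3 mod 7 is 5 (since 3·5 = 15 = 2·7 + 1), so t ≡ 5·2 = 10 ≡ 3 (mod 7).
    Then x = 3 + 6·3 = 21, valid modulo lcm(6, 14) = 42: x ≡ 21 (mod 42).
  Combine with x ≡ 7 (mod 8): gcd(42, 8) = 2; 7 - 21 = -14, which IS divisible by 2, so compatible.
    Write x = 21 + 42·t and substitute into x ≡ 7 (mod 8): 42·t ≡ 7 − 21 = -14 (mod 8).
    Divide the congruence (and modulus) by g = 2: 21·t ≡ -7 (mod 4).
    Reduce coefficients mod 4: 1·t ≡ 1 (mod 4).
    So t ≡ 1 (mod 4).
    Then x = 21 + 42·1 = 63, valid modulo lcm(42, 8) = 168: x ≡ 63 (mod 168).
Verify: 63 mod 6 = 3, 63 mod 14 = 7, 63 mod 8 = 7.

x ≡ 63 (mod 168).


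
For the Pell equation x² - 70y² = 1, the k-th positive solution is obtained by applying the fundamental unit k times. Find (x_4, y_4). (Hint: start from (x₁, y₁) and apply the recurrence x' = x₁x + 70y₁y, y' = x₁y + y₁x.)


Step 1: Find the fundamental solution (x₁, y₁) of x² - 70y² = 1.
  Expand √70 as a continued fraction. a₀ = ⌊√70⌋ = 8; iterate m_{k+1} = d_k·a_k − m_k, d_{k+1} = (70 − m_{k+1}²)/d_k, a_{k+1} = ⌊(a₀ + m_{k+1})/d_{k+1}⌋ (starting m₀ = 0, d₀ = 1), with convergents p_k = a_k·p_{k-1} + p_{k-2}, q_k = a_k·q_{k-1} + q_{k-2} (p₋₁ = 1, q₋₁ = 0):
  k = 0: a₀ = 8; p₀/q₀ = 8/1; p₀² − 70·q₀² = 64 − 70 = -6.
  k = 1: m = 8, d = 6, a = ⌊(8 + 8)/6⌋ = 2; p/q = (2·8 + 1)/(2·1 + 0) = 17/2; p² − 70·q² = 289 − 280 = 9.
  k = 2: m = 4, d = 9, a = ⌊(8 + 4)/9⌋ = 1; p/q = (1·17 + 8)/(1·2 + 1) = 25/3; p² − 70·q² = 625 − 630 = -5.
  k = 3: m = 5, d = 5, a = ⌊(8 + 5)/5⌋ = 2; p/q = (2·25 + 17)/(2·3 + 2) = 67/8; p² − 70·q² = 4489 − 4480 = 9.
  k = 4: m = 5, d = 9, a = ⌊(8 + 5)/9⌋ = 1; p/q = (1·67 + 25)/(1·8 + 3) = 92/11; p² − 70·q² = 8464 − 8470 = -6.
  k = 5: m = 4, d = 6, a = ⌊(8 + 4)/6⌋ = 2; p/q = (2·92 + 67)/(2·11 + 8) = 251/30; p² − 70·q² = 63001 − 63000 = 1.
  The first convergent with p² − 70·q² = 1 gives the fundamental solution (x₁, y₁) = (251, 30).
Step 2: Apply the recurrence (x_{n+1}, y_{n+1}) = (x₁x_n + 70y₁y_n, x₁y_n + y₁x_n) repeatedly.
  From (x_1, y_1) = (251, 30): x_2 = 251·251 + 70·30·30 = 126001; y_2 = 251·30 + 30·251 = 15060.
  From (x_2, y_2) = (126001, 15060): x_3 = 251·126001 + 70·30·15060 = 63252251; y_3 = 251·15060 + 30·126001 = 7560090.
  From (x_3, y_3) = (63252251, 7560090): x_4 = 251·63252251 + 70·30·7560090 = 31752504001; y_4 = 251·7560090 + 30·63252251 = 3795150120.
Step 3: Verify x_4² - 70·y_4² = 1008221510333521008001 - 1008221510333521008000 = 1 (should be 1). ✓

(x_1, y_1) = (251, 30); (x_4, y_4) = (31752504001, 3795150120).


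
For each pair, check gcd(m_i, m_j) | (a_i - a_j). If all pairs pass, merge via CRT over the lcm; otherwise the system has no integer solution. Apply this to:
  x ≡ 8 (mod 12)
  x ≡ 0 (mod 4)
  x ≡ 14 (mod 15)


Moduli 12, 4, 15 are not pairwise coprime, so CRT works modulo lcm(m_i) when all pairwise compatibility conditions hold.
Pairwise compatibility: gcd(m_i, m_j) must divide a_i - a_j for every pair.
Merge one congruence at a time:
  Start: x ≡ 8 (mod 12).
  Combine with x ≡ 0 (mod 4): gcd(12, 4) = 4; 0 - 8 = -8, which IS divisible by 4, so compatible.
    Write x = 8 + 12·t and substitute into x ≡ 0 (mod 4): 12·t ≡ 0 − 8 = -8 (mod 4).
    Divide the congruence (and modulus) by g = 4: 3·t ≡ -2 (mod 1).
    Modulo 1 every t works; take t = 0.
    Then x = 8 + 12·0 = 8, valid modulo lcm(12, 4) = 12: x ≡ 8 (mod 12).
  Combine with x ≡ 14 (mod 15): gcd(12, 15) = 3; 14 - 8 = 6, which IS divisible by 3, so compatible.
    Write x = 8 + 12·t and substitute into x ≡ 14 (mod 15): 12·t ≡ 14 − 8 = 6 (mod 15).
    Divide the congruence (and modulus) by g = 3: 4·t ≡ 2 (mod 5).
    The inverse of 4 mod 5 is 4 (since 4·4 = 16 = 3·5 + 1), so t ≡ 4·2 = 8 ≡ 3 (mod 5).
    Then x = 8 + 12·3 = 44, valid modulo lcm(12, 15) = 60: x ≡ 44 (mod 60).
Verify: 44 mod 12 = 8, 44 mod 4 = 0, 44 mod 15 = 14.

x ≡ 44 (mod 60).


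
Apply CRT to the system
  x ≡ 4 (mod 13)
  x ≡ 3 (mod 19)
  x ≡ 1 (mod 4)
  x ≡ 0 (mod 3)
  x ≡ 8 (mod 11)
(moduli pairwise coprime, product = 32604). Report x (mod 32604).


Product of moduli M = 13 · 19 · 4 · 3 · 11 = 32604.
Merge one congruence at a time:
  Start: x ≡ 4 (mod 13).
  Combine with x ≡ 3 (mod 19); new modulus lcm = 247.
    Write x = 4 + 13·t and substitute into x ≡ 3 (mod 19): 13·t ≡ 3 − 4 = -1 (mod 19).
    Reduce coefficients mod 19: 13·t ≡ 18 (mod 19).
    The inverse of 13 mod 19 is 3 (since 13·3 = 39 = 2·19 + 1), so t ≡ 3·18 = 54 ≡ 16 (mod 19).
    Then x = 4 + 13·16 = 212, valid modulo lcm(13, 19) = 247: x ≡ 212 (mod 247).
  Combine with x ≡ 1 (mod 4); new modulus lcm = 988.
    Write x = 212 + 247·t and substitute into x ≡ 1 (mod 4): 247·t ≡ 1 − 212 = -211 (mod 4).
    Reduce coefficients mod 4: 3·t ≡ 1 (mod 4).
    The inverse of 3 mod 4 is 3 (since 3·3 = 9 = 2·4 + 1), so t ≡ 3·1 = 3 ≡ 3 (mod 4).
    Then x = 212 + 247·3 = 953, valid modulo lcm(247, 4) = 988: x ≡ 953 (mod 988).
  Combine with x ≡ 0 (mod 3); new modulus lcm = 2964.
    Write x = 953 + 988·t and substitute into x ≡ 0 (mod 3): 988·t ≡ 0 − 953 = -953 (mod 3).
    Reduce coefficients mod 3: 1·t ≡ 1 (mod 3).
    So t ≡ 1 (mod 3).
    Then x = 953 + 988·1 = 1941, valid modulo lcm(988, 3) = 2964: x ≡ 1941 (mod 2964).
  Combine with x ≡ 8 (mod 11); new modulus lcm = 32604.
    Write x = 1941 + 2964·t and substitute into x ≡ 8 (mod 11): 2964·t ≡ 8 − 1941 = -1933 (mod 11).
    Reduce coefficients mod 11: 5·t ≡ 3 (mod 11).
    The inverse of 5 mod 11 is 9 (since 5·9 = 45 = 4·11 + 1), so t ≡ 9·3 = 27 ≡ 5 (mod 11).
    Then x = 1941 + 2964·5 = 16761, valid modulo lcm(2964, 11) = 32604: x ≡ 16761 (mod 32604).
Verify against each original: 16761 mod 13 = 4, 16761 mod 19 = 3, 16761 mod 4 = 1, 16761 mod 3 = 0, 16761 mod 11 = 8.

x ≡ 16761 (mod 32604).


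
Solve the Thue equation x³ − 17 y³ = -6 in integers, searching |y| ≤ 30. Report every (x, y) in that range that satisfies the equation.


The equation is x³ - 17y³ = -6. For fixed y, x³ = 17·y³ − 6, so a solution requires the RHS to be a perfect cube.
Strategy: iterate y from -30 to 30, compute RHS = 17·y³ − 6, and check whether it is a (positive or negative) perfect cube.
Check small values of y:
  y = 0: RHS = -6 is not a perfect cube.
  y = 1: RHS = 11 is not a perfect cube.
  y = -1: RHS = -23 is not a perfect cube.
  y = 2: RHS = 130 is not a perfect cube.
  y = -2: RHS = -142 is not a perfect cube.
  y = 3: RHS = 453 is not a perfect cube.
  y = -3: RHS = -465 is not a perfect cube.
Continuing the search up to |y| = 30 finds no solutions either.
No (x, y) in the scanned range satisfies the equation.

No integer solutions with |y| ≤ 30.


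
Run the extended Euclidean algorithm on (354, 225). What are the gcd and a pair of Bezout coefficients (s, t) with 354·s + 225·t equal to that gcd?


Euclidean algorithm on (354, 225) — divide until remainder is 0:
  354 = 1 · 225 + 129
  225 = 1 · 129 + 96
  129 = 1 · 96 + 33
  96 = 2 · 33 + 30
  33 = 1 · 30 + 3
  30 = 10 · 3 + 0
gcd(354, 225) = 3.
Track Bezout coefficients alongside the remainders: start with r₀ = 354 = a·1 + b·0 (s = 1, t = 0) and r₁ = 225 = a·0 + b·1 (s = 0, t = 1); each new remainder r_{k+1} = r_{k-1} − q_k·r_k inherits s_{k+1} = s_{k-1} − q_k·s_k, t_{k+1} = t_{k-1} − q_k·t_k, so r_k = a·s_k + b·t_k at every step:
  q = 1: r = 129, s = 1 − 1·0 = 1, t = 0 − 1·1 = -1  (check: 354·1 + 225·(-1) = 129)
  q = 1: r = 96, s = 0 − 1·1 = -1, t = 1 − 1·(-1) = 2  (check: 354·(-1) + 225·2 = 96)
  q = 1: r = 33, s = 1 − 1·(-1) = 2, t = -1 − 1·2 = -3  (check: 354·2 + 225·(-3) = 33)
  q = 2: r = 30, s = -1 − 2·2 = -5, t = 2 − 2·(-3) = 8  (check: 354·(-5) + 225·8 = 30)
  q = 1: r = 3, s = 2 − 1·(-5) = 7, t = -3 − 1·8 = -11  (check: 354·7 + 225·(-11) = 3)
The row with r = 3 (the gcd) gives the Bezout coefficients s = 7, t = -11.
Result: 354 · (7) + 225 · (-11) = 3.

gcd(354, 225) = 3; s = 7, t = -11 (check: 354·7 + 225·(-11) = 3).


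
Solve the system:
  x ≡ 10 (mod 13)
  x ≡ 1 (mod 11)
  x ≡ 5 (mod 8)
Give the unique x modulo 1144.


Moduli 13, 11, 8 are pairwise coprime; by CRT there is a unique solution modulo M = 13 · 11 · 8 = 1144.
Solve pairwise, accumulating the modulus:
  Start with x ≡ 10 (mod 13).
  Combine with x ≡ 1 (mod 11): since gcd(13, 11) = 1, we get a unique residue mod 143.
    Write x = 10 + 13·t and substitute into x ≡ 1 (mod 11): 13·t ≡ 1 − 10 = -9 (mod 11).
    Reduce coefficients mod 11: 2·t ≡ 2 (mod 11).
    The inverse of 2 mod 11 is 6 (since 2·6 = 12 = 1·11 + 1), so t ≡ 6·2 = 12 ≡ 1 (mod 11).
    Then x = 10 + 13·1 = 23, valid modulo lcm(13, 11) = 143: x ≡ 23 (mod 143).
  Combine with x ≡ 5 (mod 8): since gcd(143, 8) = 1, we get a unique residue mod 1144.
    Write x = 23 + 143·t and substitute into x ≡ 5 (mod 8): 143·t ≡ 5 − 23 = -18 (mod 8).
    Reduce coefficients mod 8: 7·t ≡ 6 (mod 8).
    The inverse of 7 mod 8 is 7 (since 7·7 = 49 = 6·8 + 1), so t ≡ 7·6 = 42 ≡ 2 (mod 8).
    Then x = 23 + 143·2 = 309, valid modulo lcm(143, 8) = 1144: x ≡ 309 (mod 1144).
Verify: 309 mod 13 = 10 ✓, 309 mod 11 = 1 ✓, 309 mod 8 = 5 ✓.

x ≡ 309 (mod 1144).


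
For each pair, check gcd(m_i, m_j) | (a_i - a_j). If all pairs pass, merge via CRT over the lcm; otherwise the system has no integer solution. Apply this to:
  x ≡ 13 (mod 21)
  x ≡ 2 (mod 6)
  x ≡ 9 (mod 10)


Moduli 21, 6, 10 are not pairwise coprime, so CRT works modulo lcm(m_i) when all pairwise compatibility conditions hold.
Pairwise compatibility: gcd(m_i, m_j) must divide a_i - a_j for every pair.
Merge one congruence at a time:
  Start: x ≡ 13 (mod 21).
  Combine with x ≡ 2 (mod 6): gcd(21, 6) = 3, and 2 - 13 = -11 is NOT divisible by 3.
    ⇒ system is inconsistent (no integer solution).

No solution (the system is inconsistent).


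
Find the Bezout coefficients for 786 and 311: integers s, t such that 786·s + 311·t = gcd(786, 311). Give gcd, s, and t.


Euclidean algorithm on (786, 311) — divide until remainder is 0:
  786 = 2 · 311 + 164
  311 = 1 · 164 + 147
  164 = 1 · 147 + 17
  147 = 8 · 17 + 11
  17 = 1 · 11 + 6
  11 = 1 · 6 + 5
  6 = 1 · 5 + 1
  5 = 5 · 1 + 0
gcd(786, 311) = 1.
Track Bezout coefficients alongside the remainders: start with r₀ = 786 = a·1 + b·0 (s = 1, t = 0) and r₁ = 311 = a·0 + b·1 (s = 0, t = 1); each new remainder r_{k+1} = r_{k-1} − q_k·r_k inherits s_{k+1} = s_{k-1} − q_k·s_k, t_{k+1} = t_{k-1} − q_k·t_k, so r_k = a·s_k + b·t_k at every step:
  q = 2: r = 164, s = 1 − 2·0 = 1, t = 0 − 2·1 = -2  (check: 786·1 + 311·(-2) = 164)
  q = 1: r = 147, s = 0 − 1·1 = -1, t = 1 − 1·(-2) = 3  (check: 786·(-1) + 311·3 = 147)
  q = 1: r = 17, s = 1 − 1·(-1) = 2, t = -2 − 1·3 = -5  (check: 786·2 + 311·(-5) = 17)
  q = 8: r = 11, s = -1 − 8·2 = -17, t = 3 − 8·(-5) = 43  (check: 786·(-17) + 311·43 = 11)
  q = 1: r = 6, s = 2 − 1·(-17) = 19, t = -5 − 1·43 = -48  (check: 786·19 + 311·(-48) = 6)
  q = 1: r = 5, s = -17 − 1·19 = -36, t = 43 − 1·(-48) = 91  (check: 786·(-36) + 311·91 = 5)
  q = 1: r = 1, s = 19 − 1·(-36) = 55, t = -48 − 1·91 = -139  (check: 786·55 + 311·(-139) = 1)
The row with r = 1 (the gcd) gives the Bezout coefficients s = 55, t = -139.
Result: 786 · (55) + 311 · (-139) = 1.

gcd(786, 311) = 1; s = 55, t = -139 (check: 786·55 + 311·(-139) = 1).


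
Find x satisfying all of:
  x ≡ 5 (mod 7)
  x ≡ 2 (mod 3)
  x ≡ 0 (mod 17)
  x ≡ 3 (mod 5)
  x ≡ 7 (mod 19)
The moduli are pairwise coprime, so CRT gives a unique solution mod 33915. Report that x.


Product of moduli M = 7 · 3 · 17 · 5 · 19 = 33915.
Merge one congruence at a time:
  Start: x ≡ 5 (mod 7).
  Combine with x ≡ 2 (mod 3); new modulus lcm = 21.
    Write x = 5 + 7·t and substitute into x ≡ 2 (mod 3): 7·t ≡ 2 − 5 = -3 (mod 3).
    Reduce coefficients mod 3: 1·t ≡ 0 (mod 3).
    So t ≡ 0 (mod 3).
    Then x = 5 + 7·0 = 5, valid modulo lcm(7, 3) = 21: x ≡ 5 (mod 21).
  Combine with x ≡ 0 (mod 17); new modulus lcm = 357.
    Write x = 5 + 21·t and substitute into x ≡ 0 (mod 17): 21·t ≡ 0 − 5 = -5 (mod 17).
    Reduce coefficients mod 17: 4·t ≡ 12 (mod 17).
    The inverse of 4 mod 17 is 13 (since 4·13 = 52 = 3·17 + 1), so t ≡ 13·12 = 156 ≡ 3 (mod 17).
    Then x = 5 + 21·3 = 68, valid modulo lcm(21, 17) = 357: x ≡ 68 (mod 357).
  Combine with x ≡ 3 (mod 5); new modulus lcm = 1785.
    Write x = 68 + 357·t and substitute into x ≡ 3 (mod 5): 357·t ≡ 3 − 68 = -65 (mod 5).
    Reduce coefficients mod 5: 2·t ≡ 0 (mod 5).
    The inverse of 2 mod 5 is 3 (since 2·3 = 6 = 1·5 + 1), so t ≡ 3·0 = 0 ≡ 0 (mod 5).
    Then x = 68 + 357·0 = 68, valid modulo lcm(357, 5) = 1785: x ≡ 68 (mod 1785).
  Combine with x ≡ 7 (mod 19); new modulus lcm = 33915.
    Write x = 68 + 1785·t and substitute into x ≡ 7 (mod 19): 1785·t ≡ 7 − 68 = -61 (mod 19).
    Reduce coefficients mod 19: 18·t ≡ 15 (mod 19).
    The inverse of 18 mod 19 is 18 (since 18·18 = 324 = 17·19 + 1), so t ≡ 18·15 = 270 ≡ 4 (mod 19).
    Then x = 68 + 1785·4 = 7208, valid modulo lcm(1785, 19) = 33915: x ≡ 7208 (mod 33915).
Verify against each original: 7208 mod 7 = 5, 7208 mod 3 = 2, 7208 mod 17 = 0, 7208 mod 5 = 3, 7208 mod 19 = 7.

x ≡ 7208 (mod 33915).


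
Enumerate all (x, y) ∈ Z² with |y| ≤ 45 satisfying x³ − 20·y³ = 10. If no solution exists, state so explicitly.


The equation is x³ - 20y³ = 10. For fixed y, x³ = 20·y³ + 10, so a solution requires the RHS to be a perfect cube.
Strategy: iterate y from -45 to 45, compute RHS = 20·y³ + 10, and check whether it is a (positive or negative) perfect cube.
Check small values of y:
  y = 0: RHS = 10 is not a perfect cube.
  y = 1: RHS = 30 is not a perfect cube.
  y = -1: RHS = -10 is not a perfect cube.
  y = 2: RHS = 170 is not a perfect cube.
  y = -2: RHS = -150 is not a perfect cube.
  y = 3: RHS = 550 is not a perfect cube.
  y = -3: RHS = -530 is not a perfect cube.
Continuing the search up to |y| = 45 finds no solutions either.
No (x, y) in the scanned range satisfies the equation.

No integer solutions with |y| ≤ 45.


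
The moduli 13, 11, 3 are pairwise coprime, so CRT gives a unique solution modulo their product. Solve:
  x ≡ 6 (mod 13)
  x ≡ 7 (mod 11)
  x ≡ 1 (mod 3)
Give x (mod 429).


Moduli 13, 11, 3 are pairwise coprime; by CRT there is a unique solution modulo M = 13 · 11 · 3 = 429.
Solve pairwise, accumulating the modulus:
  Start with x ≡ 6 (mod 13).
  Combine with x ≡ 7 (mod 11): since gcd(13, 11) = 1, we get a unique residue mod 143.
    Write x = 6 + 13·t and substitute into x ≡ 7 (mod 11): 13·t ≡ 7 − 6 = 1 (mod 11).
    Reduce coefficients mod 11: 2·t ≡ 1 (mod 11).
    The inverse of 2 mod 11 is 6 (since 2·6 = 12 = 1·11 + 1), so t ≡ 6·1 = 6 ≡ 6 (mod 11).
    Then x = 6 + 13·6 = 84, valid modulo lcm(13, 11) = 143: x ≡ 84 (mod 143).
  Combine with x ≡ 1 (mod 3): since gcd(143, 3) = 1, we get a unique residue mod 429.
    Write x = 84 + 143·t and substitute into x ≡ 1 (mod 3): 143·t ≡ 1 − 84 = -83 (mod 3).
    Reduce coefficients mod 3: 2·t ≡ 1 (mod 3).
    The inverse of 2 mod 3 is 2 (since 2·2 = 4 = 1·3 + 1), so t ≡ 2·1 = 2 ≡ 2 (mod 3).
    Then x = 84 + 143·2 = 370, valid modulo lcm(143, 3) = 429: x ≡ 370 (mod 429).
Verify: 370 mod 13 = 6 ✓, 370 mod 11 = 7 ✓, 370 mod 3 = 1 ✓.

x ≡ 370 (mod 429).


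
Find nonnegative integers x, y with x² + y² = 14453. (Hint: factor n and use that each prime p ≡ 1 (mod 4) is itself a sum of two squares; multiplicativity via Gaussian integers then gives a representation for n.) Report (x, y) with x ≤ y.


Step 1: Factor n = 14453 = 97 · 149.
Step 2: Check the mod-4 condition on each prime factor: 97 ≡ 1 (mod 4), exponent 1; 149 ≡ 1 (mod 4), exponent 1.
All primes ≡ 3 (mod 4) appear to even exponent (or don't appear), so by the two-squares theorem n IS expressible as a sum of two squares.
Step 3: Build a representation. Here n = 97 · 149 is a product of primes ≡ 1 (mod 4). Each prime p ≡ 1 (mod 4) is itself a sum of two squares; find a² by testing p − a² for a perfect square:
  97: 97 − 1² = 96, 97 − 2² = 93, 97 − 3² = 88, 97 − 4² = 81 = 9² ⇒ 97 = 4² + 9².
  149: 149 − 1² = 148, 149 − 2² = 145, 149 − 3² = 140, 149 − 4² = 133, 149 − 5² = 124, 149 − 6² = 113, 149 − 7² = 100 = 10² ⇒ 149 = 7² + 10².
  Combine using the Brahmagupta–Fibonacci identity (a² + b²)(c² + d²) = (ac − bd)² + (ad + bc)² = (ac + bd)² + (ad − bc)²:
  97 · 149 = 14453: from (4² + 9²)(7² + 10²), take (4·7 − 9·10, 4·10 + 9·7) = (28 − 90, 40 + 63) = (-62, 103); dropping signs (only squares matter) gives (62, 103); check 62² + 103² = 3844 + 10609 = 14453 ✓.
Step 4: Order so x ≤ y and verify: 62² + 103² = 3844 + 10609 = 14453 = n. ✓

n = 14453 = 62² + 103² (one valid representation with x ≤ y).


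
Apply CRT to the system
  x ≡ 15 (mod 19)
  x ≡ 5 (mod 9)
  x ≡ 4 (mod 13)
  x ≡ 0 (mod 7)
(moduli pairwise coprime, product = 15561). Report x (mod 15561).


Product of moduli M = 19 · 9 · 13 · 7 = 15561.
Merge one congruence at a time:
  Start: x ≡ 15 (mod 19).
  Combine with x ≡ 5 (mod 9); new modulus lcm = 171.
    Write x = 15 + 19·t and substitute into x ≡ 5 (mod 9): 19·t ≡ 5 − 15 = -10 (mod 9).
    Reduce coefficients mod 9: 1·t ≡ 8 (mod 9).
    So t ≡ 8 (mod 9).
    Then x = 15 + 19·8 = 167, valid modulo lcm(19, 9) = 171: x ≡ 167 (mod 171).
  Combine with x ≡ 4 (mod 13); new modulus lcm = 2223.
    Write x = 167 + 171·t and substitute into x ≡ 4 (mod 13): 171·t ≡ 4 − 167 = -163 (mod 13).
    Reduce coefficients mod 13: 2·t ≡ 6 (mod 13).
    The inverse of 2 mod 13 is 7 (since 2·7 = 14 = 1·13 + 1), so t ≡ 7·6 = 42 ≡ 3 (mod 13).
    Then x = 167 + 171·3 = 680, valid modulo lcm(171, 13) = 2223: x ≡ 680 (mod 2223).
  Combine with x ≡ 0 (mod 7); new modulus lcm = 15561.
    Write x = 680 + 2223·t and substitute into x ≡ 0 (mod 7): 2223·t ≡ 0 − 680 = -680 (mod 7).
    Reduce coefficients mod 7: 4·t ≡ 6 (mod 7).
    The inverse of 4 mod 7 is 2 (since 4·2 = 8 = 1·7 + 1), so t ≡ 2·6 = 12 ≡ 5 (mod 7).
    Then x = 680 + 2223·5 = 11795, valid modulo lcm(2223, 7) = 15561: x ≡ 11795 (mod 15561).
Verify against each original: 11795 mod 19 = 15, 11795 mod 9 = 5, 11795 mod 13 = 4, 11795 mod 7 = 0.

x ≡ 11795 (mod 15561).


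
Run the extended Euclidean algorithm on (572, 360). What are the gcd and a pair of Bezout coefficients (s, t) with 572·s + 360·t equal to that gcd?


Euclidean algorithm on (572, 360) — divide until remainder is 0:
  572 = 1 · 360 + 212
  360 = 1 · 212 + 148
  212 = 1 · 148 + 64
  148 = 2 · 64 + 20
  64 = 3 · 20 + 4
  20 = 5 · 4 + 0
gcd(572, 360) = 4.
Track Bezout coefficients alongside the remainders: start with r₀ = 572 = a·1 + b·0 (s = 1, t = 0) and r₁ = 360 = a·0 + b·1 (s = 0, t = 1); each new remainder r_{k+1} = r_{k-1} − q_k·r_k inherits s_{k+1} = s_{k-1} − q_k·s_k, t_{k+1} = t_{k-1} − q_k·t_k, so r_k = a·s_k + b·t_k at every step:
  q = 1: r = 212, s = 1 − 1·0 = 1, t = 0 − 1·1 = -1  (check: 572·1 + 360·(-1) = 212)
  q = 1: r = 148, s = 0 − 1·1 = -1, t = 1 − 1·(-1) = 2  (check: 572·(-1) + 360·2 = 148)
  q = 1: r = 64, s = 1 − 1·(-1) = 2, t = -1 − 1·2 = -3  (check: 572·2 + 360·(-3) = 64)
  q = 2: r = 20, s = -1 − 2·2 = -5, t = 2 − 2·(-3) = 8  (check: 572·(-5) + 360·8 = 20)
  q = 3: r = 4, s = 2 − 3·(-5) = 17, t = -3 − 3·8 = -27  (check: 572·17 + 360·(-27) = 4)
The row with r = 4 (the gcd) gives the Bezout coefficients s = 17, t = -27.
Result: 572 · (17) + 360 · (-27) = 4.

gcd(572, 360) = 4; s = 17, t = -27 (check: 572·17 + 360·(-27) = 4).


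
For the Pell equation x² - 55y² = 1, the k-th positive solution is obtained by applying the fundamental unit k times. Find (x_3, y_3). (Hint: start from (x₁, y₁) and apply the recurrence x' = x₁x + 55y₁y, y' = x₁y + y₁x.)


Step 1: Find the fundamental solution (x₁, y₁) of x² - 55y² = 1.
  Expand √55 as a continued fraction. a₀ = ⌊√55⌋ = 7; iterate m_{k+1} = d_k·a_k − m_k, d_{k+1} = (55 − m_{k+1}²)/d_k, a_{k+1} = ⌊(a₀ + m_{k+1})/d_{k+1}⌋ (starting m₀ = 0, d₀ = 1), with convergents p_k = a_k·p_{k-1} + p_{k-2}, q_k = a_k·q_{k-1} + q_{k-2} (p₋₁ = 1, q₋₁ = 0):
  k = 0: a₀ = 7; p₀/q₀ = 7/1; p₀² − 55·q₀² = 49 − 55 = -6.
  k = 1: m = 7, d = 6, a = ⌊(7 + 7)/6⌋ = 2; p/q = (2·7 + 1)/(2·1 + 0) = 15/2; p² − 55·q² = 225 − 220 = 5.
  k = 2: m = 5, d = 5, a = ⌊(7 + 5)/5⌋ = 2; p/q = (2·15 + 7)/(2·2 + 1) = 37/5; p² − 55·q² = 1369 − 1375 = -6.
  k = 3: m = 5, d = 6, a = ⌊(7 + 5)/6⌋ = 2; p/q = (2·37 + 15)/(2·5 + 2) = 89/12; p² − 55·q² = 7921 − 7920 = 1.
  The first convergent with p² − 55·q² = 1 gives the fundamental solution (x₁, y₁) = (89, 12).
Step 2: Apply the recurrence (x_{n+1}, y_{n+1}) = (x₁x_n + 55y₁y_n, x₁y_n + y₁x_n) repeatedly.
  From (x_1, y_1) = (89, 12): x_2 = 89·89 + 55·12·12 = 15841; y_2 = 89·12 + 12·89 = 2136.
  From (x_2, y_2) = (15841, 2136): x_3 = 89·15841 + 55·12·2136 = 2819609; y_3 = 89·2136 + 12·15841 = 380196.
Step 3: Verify x_3² - 55·y_3² = 7950194912881 - 7950194912880 = 1 (should be 1). ✓

(x_1, y_1) = (89, 12); (x_3, y_3) = (2819609, 380196).


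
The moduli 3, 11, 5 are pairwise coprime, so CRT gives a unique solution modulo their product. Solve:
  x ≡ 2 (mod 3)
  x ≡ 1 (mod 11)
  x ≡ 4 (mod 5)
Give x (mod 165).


Moduli 3, 11, 5 are pairwise coprime; by CRT there is a unique solution modulo M = 3 · 11 · 5 = 165.
Solve pairwise, accumulating the modulus:
  Start with x ≡ 2 (mod 3).
  Combine with x ≡ 1 (mod 11): since gcd(3, 11) = 1, we get a unique residue mod 33.
    Write x = 2 + 3·t and substitute into x ≡ 1 (mod 11): 3·t ≡ 1 − 2 = -1 (mod 11).
    Reduce coefficients mod 11: 3·t ≡ 10 (mod 11).
    The inverse of 3 mod 11 is 4 (since 3·4 = 12 = 1·11 + 1), so t ≡ 4·10 = 40 ≡ 7 (mod 11).
    Then x = 2 + 3·7 = 23, valid modulo lcm(3, 11) = 33: x ≡ 23 (mod 33).
  Combine with x ≡ 4 (mod 5): since gcd(33, 5) = 1, we get a unique residue mod 165.
    Write x = 23 + 33·t and substitute into x ≡ 4 (mod 5): 33·t ≡ 4 − 23 = -19 (mod 5).
    Reduce coefficients mod 5: 3·t ≡ 1 (mod 5).
    The inverse of 3 mod 5 is 2 (since 3·2 = 6 = 1·5 + 1), so t ≡ 2·1 = 2 ≡ 2 (mod 5).
    Then x = 23 + 33·2 = 89, valid modulo lcm(33, 5) = 165: x ≡ 89 (mod 165).
Verify: 89 mod 3 = 2 ✓, 89 mod 11 = 1 ✓, 89 mod 5 = 4 ✓.

x ≡ 89 (mod 165).


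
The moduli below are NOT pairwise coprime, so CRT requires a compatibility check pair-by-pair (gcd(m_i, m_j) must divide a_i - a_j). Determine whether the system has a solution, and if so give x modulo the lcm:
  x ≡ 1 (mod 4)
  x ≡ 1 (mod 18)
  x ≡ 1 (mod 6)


Moduli 4, 18, 6 are not pairwise coprime, so CRT works modulo lcm(m_i) when all pairwise compatibility conditions hold.
Pairwise compatibility: gcd(m_i, m_j) must divide a_i - a_j for every pair.
Merge one congruence at a time:
  Start: x ≡ 1 (mod 4).
  Combine with x ≡ 1 (mod 18): gcd(4, 18) = 2; 1 - 1 = 0, which IS divisible by 2, so compatible.
    Write x = 1 + 4·t and substitute into x ≡ 1 (mod 18): 4·t ≡ 1 − 1 = 0 (mod 18).
    Divide the congruence (and modulus) by g = 2: 2·t ≡ 0 (mod 9).
    The inverse of 2 mod 9 is 5 (since 2·5 = 10 = 1·9 + 1), so t ≡ 5·0 = 0 ≡ 0 (mod 9).
    Then x = 1 + 4·0 = 1, valid modulo lcm(4, 18) = 36: x ≡ 1 (mod 36).
  Combine with x ≡ 1 (mod 6): gcd(36, 6) = 6; 1 - 1 = 0, which IS divisible by 6, so compatible.
    Write x = 1 + 36·t and substitute into x ≡ 1 (mod 6): 36·t ≡ 1 − 1 = 0 (mod 6).
    Divide the congruence (and modulus) by g = 6: 6·t ≡ 0 (mod 1).
    Modulo 1 every t works; take t = 0.
    Then x = 1 + 36·0 = 1, valid modulo lcm(36, 6) = 36: x ≡ 1 (mod 36).
Verify: 1 mod 4 = 1, 1 mod 18 = 1, 1 mod 6 = 1.

x ≡ 1 (mod 36).


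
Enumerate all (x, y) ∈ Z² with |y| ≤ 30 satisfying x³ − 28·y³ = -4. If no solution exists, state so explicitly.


The equation is x³ - 28y³ = -4. For fixed y, x³ = 28·y³ − 4, so a solution requires the RHS to be a perfect cube.
Strategy: iterate y from -30 to 30, compute RHS = 28·y³ − 4, and check whether it is a (positive or negative) perfect cube.
Check small values of y:
  y = 0: RHS = -4 is not a perfect cube.
  y = 1: RHS = 24 is not a perfect cube.
  y = -1: RHS = -32 is not a perfect cube.
  y = 2: RHS = 220 is not a perfect cube.
  y = -2: RHS = -228 is not a perfect cube.
  y = 3: RHS = 752 is not a perfect cube.
  y = -3: RHS = -760 is not a perfect cube.
Continuing the search up to |y| = 30 finds no solutions either.
No (x, y) in the scanned range satisfies the equation.

No integer solutions with |y| ≤ 30.


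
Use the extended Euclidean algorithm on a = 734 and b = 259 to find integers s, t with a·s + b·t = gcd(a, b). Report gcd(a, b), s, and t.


Euclidean algorithm on (734, 259) — divide until remainder is 0:
  734 = 2 · 259 + 216
  259 = 1 · 216 + 43
  216 = 5 · 43 + 1
  43 = 43 · 1 + 0
gcd(734, 259) = 1.
Track Bezout coefficients alongside the remainders: start with r₀ = 734 = a·1 + b·0 (s = 1, t = 0) and r₁ = 259 = a·0 + b·1 (s = 0, t = 1); each new remainder r_{k+1} = r_{k-1} − q_k·r_k inherits s_{k+1} = s_{k-1} − q_k·s_k, t_{k+1} = t_{k-1} − q_k·t_k, so r_k = a·s_k + b·t_k at every step:
  q = 2: r = 216, s = 1 − 2·0 = 1, t = 0 − 2·1 = -2  (check: 734·1 + 259·(-2) = 216)
  q = 1: r = 43, s = 0 − 1·1 = -1, t = 1 − 1·(-2) = 3  (check: 734·(-1) + 259·3 = 43)
  q = 5: r = 1, s = 1 − 5·(-1) = 6, t = -2 − 5·3 = -17  (check: 734·6 + 259·(-17) = 1)
The row with r = 1 (the gcd) gives the Bezout coefficients s = 6, t = -17.
Result: 734 · (6) + 259 · (-17) = 1.

gcd(734, 259) = 1; s = 6, t = -17 (check: 734·6 + 259·(-17) = 1).


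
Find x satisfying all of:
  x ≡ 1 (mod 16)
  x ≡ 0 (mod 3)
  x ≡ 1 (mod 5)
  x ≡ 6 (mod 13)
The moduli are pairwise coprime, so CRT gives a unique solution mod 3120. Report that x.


Product of moduli M = 16 · 3 · 5 · 13 = 3120.
Merge one congruence at a time:
  Start: x ≡ 1 (mod 16).
  Combine with x ≡ 0 (mod 3); new modulus lcm = 48.
    Write x = 1 + 16·t and substitute into x ≡ 0 (mod 3): 16·t ≡ 0 − 1 = -1 (mod 3).
    Reduce coefficients mod 3: 1·t ≡ 2 (mod 3).
    So t ≡ 2 (mod 3).
    Then x = 1 + 16·2 = 33, valid modulo lcm(16, 3) = 48: x ≡ 33 (mod 48).
  Combine with x ≡ 1 (mod 5); new modulus lcm = 240.
    Write x = 33 + 48·t and substitute into x ≡ 1 (mod 5): 48·t ≡ 1 − 33 = -32 (mod 5).
    Reduce coefficients mod 5: 3·t ≡ 3 (mod 5).
    The inverse of 3 mod 5 is 2 (since 3·2 = 6 = 1·5 + 1), so t ≡ 2·3 = 6 ≡ 1 (mod 5).
    Then x = 33 + 48·1 = 81, valid modulo lcm(48, 5) = 240: x ≡ 81 (mod 240).
  Combine with x ≡ 6 (mod 13); new modulus lcm = 3120.
    Write x = 81 + 240·t and substitute into x ≡ 6 (mod 13): 240·t ≡ 6 − 81 = -75 (mod 13).
    Reduce coefficients mod 13: 6·t ≡ 3 (mod 13).
    The inverse of 6 mod 13 is 11 (since 6·11 = 66 = 5·13 + 1), so t ≡ 11·3 = 33 ≡ 7 (mod 13).
    Then x = 81 + 240·7 = 1761, valid modulo lcm(240, 13) = 3120: x ≡ 1761 (mod 3120).
Verify against each original: 1761 mod 16 = 1, 1761 mod 3 = 0, 1761 mod 5 = 1, 1761 mod 13 = 6.

x ≡ 1761 (mod 3120).


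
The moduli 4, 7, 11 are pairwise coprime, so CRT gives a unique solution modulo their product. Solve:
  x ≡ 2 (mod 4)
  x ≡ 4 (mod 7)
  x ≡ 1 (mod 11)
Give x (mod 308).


Moduli 4, 7, 11 are pairwise coprime; by CRT there is a unique solution modulo M = 4 · 7 · 11 = 308.
Solve pairwise, accumulating the modulus:
  Start with x ≡ 2 (mod 4).
  Combine with x ≡ 4 (mod 7): since gcd(4, 7) = 1, we get a unique residue mod 28.
    Write x = 2 + 4·t and substitute into x ≡ 4 (mod 7): 4·t ≡ 4 − 2 = 2 (mod 7).
    The inverse of 4 mod 7 is 2 (since 4·2 = 8 = 1·7 + 1), so t ≡ 2·2 = 4 ≡ 4 (mod 7).
    Then x = 2 + 4·4 = 18, valid modulo lcm(4, 7) = 28: x ≡ 18 (mod 28).
  Combine with x ≡ 1 (mod 11): since gcd(28, 11) = 1, we get a unique residue mod 308.
    Write x = 18 + 28·t and substitute into x ≡ 1 (mod 11): 28·t ≡ 1 − 18 = -17 (mod 11).
    Reduce coefficients mod 11: 6·t ≡ 5 (mod 11).
    The inverse of 6 mod 11 is 2 (since 6·2 = 12 = 1·11 + 1), so t ≡ 2·5 = 10 ≡ 10 (mod 11).
    Then x = 18 + 28·10 = 298, valid modulo lcm(28, 11) = 308: x ≡ 298 (mod 308).
Verify: 298 mod 4 = 2 ✓, 298 mod 7 = 4 ✓, 298 mod 11 = 1 ✓.

x ≡ 298 (mod 308).


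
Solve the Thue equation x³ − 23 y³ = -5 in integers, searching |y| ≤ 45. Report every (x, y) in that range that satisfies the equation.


The equation is x³ - 23y³ = -5. For fixed y, x³ = 23·y³ − 5, so a solution requires the RHS to be a perfect cube.
Strategy: iterate y from -45 to 45, compute RHS = 23·y³ − 5, and check whether it is a (positive or negative) perfect cube.
Check small values of y:
  y = 0: RHS = -5 is not a perfect cube.
  y = 1: RHS = 18 is not a perfect cube.
  y = -1: RHS = -28 is not a perfect cube.
  y = 2: RHS = 179 is not a perfect cube.
  y = -2: RHS = -189 is not a perfect cube.
  y = 3: RHS = 616 is not a perfect cube.
  y = -3: RHS = -626 is not a perfect cube.
Continuing the search up to |y| = 45 finds no solutions either.
No (x, y) in the scanned range satisfies the equation.

No integer solutions with |y| ≤ 45.


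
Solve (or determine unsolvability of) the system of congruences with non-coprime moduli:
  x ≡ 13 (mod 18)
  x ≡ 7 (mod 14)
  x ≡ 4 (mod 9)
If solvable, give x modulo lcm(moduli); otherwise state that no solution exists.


Moduli 18, 14, 9 are not pairwise coprime, so CRT works modulo lcm(m_i) when all pairwise compatibility conditions hold.
Pairwise compatibility: gcd(m_i, m_j) must divide a_i - a_j for every pair.
Merge one congruence at a time:
  Start: x ≡ 13 (mod 18).
  Combine with x ≡ 7 (mod 14): gcd(18, 14) = 2; 7 - 13 = -6, which IS divisible by 2, so compatible.
    Write x = 13 + 18·t and substitute into x ≡ 7 (mod 14): 18·t ≡ 7 − 13 = -6 (mod 14).
    Divide the congruence (and modulus) by g = 2: 9·t ≡ -3 (mod 7).
    Reduce coefficients mod 7: 2·t ≡ 4 (mod 7).
    The inverse of 2 mod 7 is 4 (since 2·4 = 8 = 1·7 + 1), so t ≡ 4·4 = 16 ≡ 2 (mod 7).
    Then x = 13 + 18·2 = 49, valid modulo lcm(18, 14) = 126: x ≡ 49 (mod 126).
  Combine with x ≡ 4 (mod 9): gcd(126, 9) = 9; 4 - 49 = -45, which IS divisible by 9, so compatible.
    Write x = 49 + 126·t and substitute into x ≡ 4 (mod 9): 126·t ≡ 4 − 49 = -45 (mod 9).
    Divide the congruence (and modulus) by g = 9: 14·t ≡ -5 (mod 1).
    Modulo 1 every t works; take t = 0.
    Then x = 49 + 126·0 = 49, valid modulo lcm(126, 9) = 126: x ≡ 49 (mod 126).
Verify: 49 mod 18 = 13, 49 mod 14 = 7, 49 mod 9 = 4.

x ≡ 49 (mod 126).


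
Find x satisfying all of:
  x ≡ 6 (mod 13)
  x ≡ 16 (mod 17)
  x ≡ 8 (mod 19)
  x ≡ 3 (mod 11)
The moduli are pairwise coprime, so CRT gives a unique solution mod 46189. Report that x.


Product of moduli M = 13 · 17 · 19 · 11 = 46189.
Merge one congruence at a time:
  Start: x ≡ 6 (mod 13).
  Combine with x ≡ 16 (mod 17); new modulus lcm = 221.
    Write x = 6 + 13·t and substitute into x ≡ 16 (mod 17): 13·t ≡ 16 − 6 = 10 (mod 17).
    The inverse of 13 mod 17 is 4 (since 13·4 = 52 = 3·17 + 1), so t ≡ 4·10 = 40 ≡ 6 (mod 17).
    Then x = 6 + 13·6 = 84, valid modulo lcm(13, 17) = 221: x ≡ 84 (mod 221).
  Combine with x ≡ 8 (mod 19); new modulus lcm = 4199.
    Write x = 84 + 221·t and substitute into x ≡ 8 (mod 19): 221·t ≡ 8 − 84 = -76 (mod 19).
    Reduce coefficients mod 19: 12·t ≡ 0 (mod 19).
    The inverse of 12 mod 19 is 8 (since 12·8 = 96 = 5·19 + 1), so t ≡ 8·0 = 0 ≡ 0 (mod 19).
    Then x = 84 + 221·0 = 84, valid modulo lcm(221, 19) = 4199: x ≡ 84 (mod 4199).
  Combine with x ≡ 3 (mod 11); new modulus lcm = 46189.
    Write x = 84 + 4199·t and substitute into x ≡ 3 (mod 11): 4199·t ≡ 3 − 84 = -81 (mod 11).
    Reduce coefficients mod 11: 8·t ≡ 7 (mod 11).
    The inverse of 8 mod 11 is 7 (since 8·7 = 56 = 5·11 + 1), so t ≡ 7·7 = 49 ≡ 5 (mod 11).
    Then x = 84 + 4199·5 = 21079, valid modulo lcm(4199, 11) = 46189: x ≡ 21079 (mod 46189).
Verify against each original: 21079 mod 13 = 6, 21079 mod 17 = 16, 21079 mod 19 = 8, 21079 mod 11 = 3.

x ≡ 21079 (mod 46189).
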